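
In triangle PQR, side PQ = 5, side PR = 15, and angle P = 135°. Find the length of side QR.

By the law of cosines: QR^2 = PQ^2 + PR^2 - 2*PQ*PR*cos(P)
QR^2 = 5^2 + 15^2 - 2*5*15*cos(135°)
QR^2 = 25 + 225 - 150*(-sqrt(2)/2)
QR^2 = 75*sqrt(2) + 250
QR = 5*sqrt(3*sqrt(2) + 10)

5*sqrt(3*sqrt(2) + 10)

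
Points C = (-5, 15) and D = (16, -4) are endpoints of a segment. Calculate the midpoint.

The midpoint is the average of the coordinates:
x: (-5 + 16)/2 = 11/2
y: (15 + -4)/2 = 11/2
Midpoint = (11/2, 11/2)

(11/2, 11/2)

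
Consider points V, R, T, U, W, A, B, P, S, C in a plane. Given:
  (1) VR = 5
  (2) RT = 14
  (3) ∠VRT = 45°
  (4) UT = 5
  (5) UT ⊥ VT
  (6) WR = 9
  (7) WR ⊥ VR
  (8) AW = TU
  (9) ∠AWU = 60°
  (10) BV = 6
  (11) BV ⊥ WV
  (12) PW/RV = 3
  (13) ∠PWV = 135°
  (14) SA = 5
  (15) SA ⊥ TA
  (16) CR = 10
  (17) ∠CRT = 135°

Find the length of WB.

Step 1: By the law of cosines on triangle VRW: VW² = 5² + 9² − 2·5·9·cos(90°) = 106, so VW = √106.
Step 2: By the law of cosines on triangle WVB: WB² = √106² + 6² − 2·√106·6·cos(90°) = 142, so WB = √142.

Therefore, the length of WB = √142.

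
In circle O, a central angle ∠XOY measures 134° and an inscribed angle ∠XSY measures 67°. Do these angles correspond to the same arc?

By the inscribed angle theorem, if both angles subtend the same arc, the inscribed angle must be half the central angle.
Half of 134° = 67°, which equals the given inscribed angle of 67°.
Therefore, yes, they correspond to the same arc.

Yes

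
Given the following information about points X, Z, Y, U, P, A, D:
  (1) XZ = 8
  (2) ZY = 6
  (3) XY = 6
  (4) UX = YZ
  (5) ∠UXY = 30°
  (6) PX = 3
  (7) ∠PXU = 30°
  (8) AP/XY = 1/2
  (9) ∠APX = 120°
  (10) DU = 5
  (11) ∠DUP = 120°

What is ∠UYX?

From the given relations: UX = YZ = 6.
Step 1: By the law of cosines on triangle YXU: YU² = 6² + 6² − 2·6·6·cos(30°) = 9.65, so YU ≈ 3.11.
Step 2: By the inverse law of cosines on triangle UYX: cos(∠UYX) = (3.11² + 6² − 6²) / (2·3.11·6) = 9.65/37.27 = 0.2588, so ∠UYX = 75°.

Therefore, the measure of angle ∠UYX = 75°.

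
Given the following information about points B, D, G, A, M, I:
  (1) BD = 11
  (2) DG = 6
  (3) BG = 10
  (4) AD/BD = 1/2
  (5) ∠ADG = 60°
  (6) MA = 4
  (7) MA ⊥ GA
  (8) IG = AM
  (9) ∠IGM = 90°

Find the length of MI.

From the given relations: AD = 1/2·BD = 1/2·11 ≈ 5.5; IG = AM = 4.
Step 1: By the law of cosines on triangle GDA: GA² = 6² + 5.5² − 2·6·5.5·cos(60°) = 33.25, so GA ≈ 5.77.
Step 2: By the law of cosines on triangle GAM: GM² = 5.77² + 4² − 2·5.77·4·cos(90°) = 49.25, so GM ≈ 7.02.
Step 3: By the law of cosines on triangle MGI: MI² = 7.02² + 4² − 2·7.02·4·cos(90°) = 65.25, so MI = 3/2·√29.

Therefore, the length of MI = 3/2·√29.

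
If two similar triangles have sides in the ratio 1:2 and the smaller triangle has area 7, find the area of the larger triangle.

Area ratio = (1/2)^2 = 1/4. Area of the larger triangle = 7 * 4/1 = 28.

28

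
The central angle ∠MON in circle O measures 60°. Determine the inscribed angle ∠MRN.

An inscribed angle intercepts an arc from a point on the circle, while the central angle intercepts the same arc from the center.
The inscribed angle is always half the central angle: 60° / 2 = 30°.

30°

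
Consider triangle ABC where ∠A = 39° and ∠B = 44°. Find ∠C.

angle C = 180 - 39 - 44 = 97 degrees.

97 degrees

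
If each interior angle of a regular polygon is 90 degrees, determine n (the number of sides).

Exterior angle = 180 - 90 = 90. n = 360 / 90 = 4.

4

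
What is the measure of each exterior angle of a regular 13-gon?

Each exterior angle of a regular n-gon is 360 / n.
For n = 13: 360 / 13 = 360/13 degrees.

360/13 degrees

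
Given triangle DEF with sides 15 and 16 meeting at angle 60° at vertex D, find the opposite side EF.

When two sides and the included angle are known, the law of cosines gives the third side.
c^2 = a^2 + b^2 - 2ab cos(C) generalizes the Pythagorean theorem to non-right triangles.
Here: EF^2 = 225 + 256 - 480*(1/2) = 241
EF = sqrt(241)

sqrt(241)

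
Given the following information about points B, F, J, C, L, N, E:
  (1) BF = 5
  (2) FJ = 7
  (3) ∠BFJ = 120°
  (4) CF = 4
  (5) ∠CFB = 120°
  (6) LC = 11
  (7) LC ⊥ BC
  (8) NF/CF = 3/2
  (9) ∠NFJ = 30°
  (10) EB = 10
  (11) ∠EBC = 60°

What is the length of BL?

Step 1: By the law of cosines on triangle BFC: BC² = 5² + 4² − 2·5·4·cos(120°) = 61, so BC = √61.
Step 2: By the law of cosines on triangle BCL: BL² = √61² + 11² − 2·√61·11·cos(90°) = 182, so BL = √182.

Therefore, the length of BL = √182.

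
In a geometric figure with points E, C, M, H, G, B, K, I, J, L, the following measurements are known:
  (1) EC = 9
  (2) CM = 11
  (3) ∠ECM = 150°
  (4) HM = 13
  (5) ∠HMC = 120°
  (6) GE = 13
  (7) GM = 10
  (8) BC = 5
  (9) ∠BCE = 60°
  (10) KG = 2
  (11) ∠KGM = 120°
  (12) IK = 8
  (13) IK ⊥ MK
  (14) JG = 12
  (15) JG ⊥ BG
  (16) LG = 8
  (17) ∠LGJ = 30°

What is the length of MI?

Step 1: By the law of cosines on triangle KGM: KM² = 2² + 10² − 2·2·10·cos(120°) = 124, so KM = 2·√31.
Step 2: By the law of cosines on triangle MKI: MI² = (2·√31)² + 8² − 2·2·√31·8·cos(90°) = 188, so MI = 2·√47.

Therefore, the length of MI = 2·√47.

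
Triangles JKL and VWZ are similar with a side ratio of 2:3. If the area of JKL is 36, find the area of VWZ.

For similar figures, the area ratio equals the square of the side ratio.
Side ratio (JKL to VWZ) = 2:3, so area ratio = 2^2:3^2 = 4:9.
If the area of JKL is 36, then the area of VWZ = 36 * (9/4) = 81.

81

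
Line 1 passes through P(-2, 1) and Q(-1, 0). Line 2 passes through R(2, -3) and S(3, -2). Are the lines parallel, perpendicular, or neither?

Slope of line 1: m1 = (0 - 1)/(-1 - -2) = -1/1 = -1
Slope of line 2: m2 = (-2 - -3)/(3 - 2) = 1/1 = 1
Two lines are perpendicular when the product of their slopes is -1 (negative reciprocals).
m1 * m2 = (-1) * (1) = -1, confirming perpendicularity.

Perpendicular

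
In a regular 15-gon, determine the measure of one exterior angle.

Each exterior angle of a regular n-gon is 360 / n.
For n = 15: 360 / 15 = 24 degrees.

24 degrees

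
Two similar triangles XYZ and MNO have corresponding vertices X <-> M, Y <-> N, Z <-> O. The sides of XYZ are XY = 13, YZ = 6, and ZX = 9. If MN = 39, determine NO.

Similar triangles have proportional sides. Setting up the proportion:
MN / XY = NO / YZ
39 / 13 = NO / 6
NO = 6 * 39 / 13 = 18.

18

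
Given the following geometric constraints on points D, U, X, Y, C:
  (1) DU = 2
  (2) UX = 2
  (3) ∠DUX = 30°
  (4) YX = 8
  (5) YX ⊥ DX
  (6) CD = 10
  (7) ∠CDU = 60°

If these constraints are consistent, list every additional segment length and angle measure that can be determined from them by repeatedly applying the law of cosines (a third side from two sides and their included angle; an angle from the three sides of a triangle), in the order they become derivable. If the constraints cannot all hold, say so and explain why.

The constraints are consistent. Derivable facts, in order:
After 1 step:
- DX ≈ 1.04
- UC = 2·√21
After 2 steps:
- DY ≈ 8.07
- ∠CUD = 109.11°
- ∠DCU = 10.89°
- ∠DXU = 75°
- ∠UDX = 75°
After 3 steps:
- ∠DYX = 7.37°
- ∠XDY = 82.63°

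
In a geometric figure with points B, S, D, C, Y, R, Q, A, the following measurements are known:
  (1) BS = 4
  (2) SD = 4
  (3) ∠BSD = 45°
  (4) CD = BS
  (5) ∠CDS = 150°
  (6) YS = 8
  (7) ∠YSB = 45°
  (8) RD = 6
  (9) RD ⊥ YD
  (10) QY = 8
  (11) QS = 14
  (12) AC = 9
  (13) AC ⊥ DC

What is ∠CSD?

From the given relations: CD = BS = 4.
Step 1: By the law of cosines on triangle SDC: SC² = 4² + 4² − 2·4·4·cos(150°) = 59.71, so SC ≈ 7.73.
Step 2: By the inverse law of cosines on triangle CSD: cos(∠CSD) = (7.73² + 4² − 4²) / (2·7.73·4) = 59.71/61.82 = 0.9659, so ∠CSD = 15°.

Therefore, the measure of angle ∠CSD = 15°.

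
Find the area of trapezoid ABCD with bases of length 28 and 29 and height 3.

Area of a trapezoid = (base1 + base2) * height / 2
Area = (28 + 29) * 3 / 2
Area = 57 * 3 / 2
Area = 171 / 2
Area = 171/2

171/2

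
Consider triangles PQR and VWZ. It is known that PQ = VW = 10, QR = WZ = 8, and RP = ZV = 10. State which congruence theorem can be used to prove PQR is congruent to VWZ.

Consider the given information: PQ = VW = 10, QR = WZ = 8, and RP = ZV = 10
This is not SAS or AAS: SAS requires two sides and the included angle between them. AAS requires two angles and a non-included side.
The correct criterion is SSS. All three pairs of corresponding sides are equal (Side-Side-Side).

SSS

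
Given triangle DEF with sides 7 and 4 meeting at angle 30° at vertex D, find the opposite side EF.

Law of cosines: EF^2 = 7^2 + 4^2 - 2(7)(4)cos(30°) = 65 - 28*sqrt(3), so EF = sqrt(65 - 28*sqrt(3)).

sqrt(65 - 28*sqrt(3))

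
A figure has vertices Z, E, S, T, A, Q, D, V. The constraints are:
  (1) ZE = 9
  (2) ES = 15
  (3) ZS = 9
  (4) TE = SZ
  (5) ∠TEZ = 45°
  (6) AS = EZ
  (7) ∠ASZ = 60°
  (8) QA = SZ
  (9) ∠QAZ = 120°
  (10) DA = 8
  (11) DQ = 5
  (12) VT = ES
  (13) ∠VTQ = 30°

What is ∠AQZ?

From the given relations: AS = EZ = 9; QA = SZ = 9.
Step 1: By the law of cosines on triangle ZSA: ZA² = 9² + 9² − 2·9·9·cos(60°) = 81, so ZA = 9.
Step 2: By the law of cosines on triangle QAZ: QZ² = 9² + 9² − 2·9·9·cos(120°) = 243, so QZ = 9·√3.
Step 3: By the inverse law of cosines on triangle AQZ: cos(∠AQZ) = (9² + (9·√3)² − 9²) / (2·9·9·√3) = 243/280.59 = 0.866, so ∠AQZ = 30°.

Therefore, the measure of angle ∠AQZ = 30°.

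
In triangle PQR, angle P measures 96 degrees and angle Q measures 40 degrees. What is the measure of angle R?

The interior angles sum to 180°: angle R = 180 - 96 - 40 = 44°.
The triangle is obtuse (angles 96°, 40°, 44°).

44 degrees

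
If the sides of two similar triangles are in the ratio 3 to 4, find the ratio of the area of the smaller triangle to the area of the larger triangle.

Area ratio = (side ratio)^2 = (3/4)^2 = 9:16.

9:16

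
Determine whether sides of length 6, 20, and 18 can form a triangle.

Sort the sides: 6, 18, 20.
It suffices to check that the sum of the two smallest exceeds the largest:
6 + 18 = 24 > 20. ✓
Yes, a valid triangle can be formed.

Yes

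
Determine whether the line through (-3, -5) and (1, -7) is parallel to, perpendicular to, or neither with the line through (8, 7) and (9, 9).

Slope of line 1: m1 = (-7 - -5)/(1 - -3) = -2/4 = -1/2
Slope of line 2: m2 = (9 - 7)/(9 - 8) = 2/1 = 2
m1 * m2 = -1, so perpendicular.

Perpendicular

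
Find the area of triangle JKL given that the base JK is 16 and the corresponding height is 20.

A triangle's area is half the area of a rectangle with the same base and height.
Area = (1/2) * 16 * 20 = 160.

160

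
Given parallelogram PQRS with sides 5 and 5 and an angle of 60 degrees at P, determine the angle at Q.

In a parallelogram, consecutive angles are supplementary (sum to 180°).
angle Q = 180 - angle P
angle Q = 180 - 60
angle Q = 120 degrees

120 degrees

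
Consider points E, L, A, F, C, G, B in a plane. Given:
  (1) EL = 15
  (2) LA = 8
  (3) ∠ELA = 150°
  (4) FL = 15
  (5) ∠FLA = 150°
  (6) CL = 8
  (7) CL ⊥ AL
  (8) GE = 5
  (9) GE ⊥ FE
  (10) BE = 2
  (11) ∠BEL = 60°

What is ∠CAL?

Step 1: By the law of cosines on triangle ALC: AC² = 8² + 8² − 2·8·8·cos(90°) = 128, so AC = 8·√2.
Step 2: By the inverse law of cosines on triangle CAL: cos(∠CAL) = ((8·√2)² + 8² − 8²) / (2·8·√2·8) = 128/181.02 = 0.7071, so ∠CAL = 45°.

Therefore, the measure of angle ∠CAL = 45°.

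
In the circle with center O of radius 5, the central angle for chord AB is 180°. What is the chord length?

Chord = 2(5) sin(90°) = 10

10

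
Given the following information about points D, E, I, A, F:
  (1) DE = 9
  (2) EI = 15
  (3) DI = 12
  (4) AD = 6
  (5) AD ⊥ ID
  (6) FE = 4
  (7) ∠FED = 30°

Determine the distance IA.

Step 1: By the law of cosines on triangle IDA: IA² = 12² + 6² − 2·12·6·cos(90°) = 180, so IA = 6·√5.

Therefore, the length of IA = 6·√5.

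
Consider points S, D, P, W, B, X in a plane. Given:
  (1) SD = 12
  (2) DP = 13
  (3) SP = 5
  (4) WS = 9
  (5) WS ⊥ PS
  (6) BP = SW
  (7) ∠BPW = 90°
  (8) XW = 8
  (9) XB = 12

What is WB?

From the given relations: BP = SW = 9.
Step 1: By the law of cosines on triangle PSW: PW² = 5² + 9² − 2·5·9·cos(90°) = 106, so PW = √106.
Step 2: By the law of cosines on triangle WPB: WB² = √106² + 9² − 2·√106·9·cos(90°) = 187, so WB = √187.

Therefore, the length of WB = √187.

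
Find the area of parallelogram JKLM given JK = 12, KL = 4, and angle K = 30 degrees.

Area = a * b * sin(theta)
Area = 12 * 4 * sin(30 degrees)
Area = 48 * 1/2
Area = 24

24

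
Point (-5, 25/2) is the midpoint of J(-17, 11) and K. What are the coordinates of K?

Using the midpoint formula: M = ((x1 + x2)/2, (y1 + y2)/2)
We know M = (-5, 25/2) and J = (-17, 11)
For x: -5 = (-17 + x2)/2, so x2 = 2*-5 - -17 = 7
For y: 25/2 = (11 + y2)/2, so y2 = 2*25/2 - 11 = 14
K = (7, 14)

(7, 14)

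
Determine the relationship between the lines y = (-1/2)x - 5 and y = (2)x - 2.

Slope of line 1: m1 = -1/2
Slope of line 2: m2 = 2
Two lines are perpendicular when the product of their slopes is -1 (negative reciprocals).
m1 * m2 = (-1/2) * (2) = -1, confirming perpendicularity.

Perpendicular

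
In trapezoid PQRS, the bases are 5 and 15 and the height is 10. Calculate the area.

A trapezoid's area equals the midsegment times the height.
The midsegment is (5 + 15) / 2 = 10.
Area = 10 * 10 = 100.

100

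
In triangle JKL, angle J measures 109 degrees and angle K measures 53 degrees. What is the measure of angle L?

By the triangle angle sum property, the three interior angles of any triangle add up to 180°.
We know angle J = 109° and angle K = 53°, so their sum is 162°.
Therefore angle L = 180° - 162° = 18°.

18 degrees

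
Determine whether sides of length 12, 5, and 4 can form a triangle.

No.
The triangle inequality is violated: 5 + 4 = 9 ≤ 12.
These lengths cannot form a triangle.

No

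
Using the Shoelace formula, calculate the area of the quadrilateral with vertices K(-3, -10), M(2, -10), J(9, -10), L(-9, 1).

Using the Shoelace formula for a quadrilateral (vertices in order):
Area = (1/2)|sum of (x_i * y_(i+1) - x_(i+1) * y_i)|
Terms: (-3*-10 - 2*-10) = 50, (2*-10 - 9*-10) = 70, (9*1 - -9*-10) = -81, (-9*-10 - -3*1) = 93
Sum = 132
Area = (1/2)(132) = 66

66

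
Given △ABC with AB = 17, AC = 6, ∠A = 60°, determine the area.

When two sides and the included angle are known, the area formula is (1/2)ab sin(C).
The height from one side to the opposite vertex is 6 sin(60°) = 3*sqrt(3).
Area = (1/2) * 17 * 3*sqrt(3) = 51*sqrt(3)/2.

51*sqrt(3)/2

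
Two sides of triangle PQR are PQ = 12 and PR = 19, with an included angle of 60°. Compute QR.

Law of cosines: QR^2 = 12^2 + 19^2 - 2(12)(19)cos(60°) = 277, so QR = sqrt(277).

sqrt(277)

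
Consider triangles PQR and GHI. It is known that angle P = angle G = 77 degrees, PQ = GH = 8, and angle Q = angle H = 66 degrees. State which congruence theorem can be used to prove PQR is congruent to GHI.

The given information matches ASA: Two pairs of corresponding angles and the included side are equal (Angle-Side-Angle).

ASA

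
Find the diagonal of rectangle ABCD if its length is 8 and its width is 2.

Using the Pythagorean theorem:
d² = 8² + 2² = 64 + 4 = 68
d = sqrt(68) = 2*sqrt(17)

2*sqrt(17)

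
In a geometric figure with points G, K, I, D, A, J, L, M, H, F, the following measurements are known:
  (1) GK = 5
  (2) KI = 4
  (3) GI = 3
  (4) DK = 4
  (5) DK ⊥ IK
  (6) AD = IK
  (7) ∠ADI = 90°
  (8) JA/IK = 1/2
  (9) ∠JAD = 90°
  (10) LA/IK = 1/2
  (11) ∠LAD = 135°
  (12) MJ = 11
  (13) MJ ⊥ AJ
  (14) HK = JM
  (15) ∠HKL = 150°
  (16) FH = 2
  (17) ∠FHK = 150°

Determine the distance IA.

From the given relations: AD = IK = 4.
Step 1: By the law of cosines on triangle DKI: DI² = 4² + 4² − 2·4·4·cos(90°) = 32, so DI = 4·√2.
Step 2: By the law of cosines on triangle IDA: IA² = (4·√2)² + 4² − 2·4·√2·4·cos(90°) = 48, so IA = 4·√3.

Therefore, the length of IA = 4·√3.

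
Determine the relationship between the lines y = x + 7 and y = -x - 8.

Slope of line 1: m1 = 1
Slope of line 2: m2 = -1
Two lines are perpendicular when the product of their slopes is -1 (negative reciprocals).
m1 * m2 = (1) * (-1) = -1, confirming perpendicularity.

Perpendicular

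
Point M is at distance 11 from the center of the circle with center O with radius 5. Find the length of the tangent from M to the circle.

tangent = √(d² - r²) = √(11² - 5²) = √(121 - 25) = √96 = 4*sqrt(6)

4*sqrt(6)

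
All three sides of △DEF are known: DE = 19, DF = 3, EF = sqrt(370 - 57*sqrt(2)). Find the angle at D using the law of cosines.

When all three sides of a triangle are known, the law of cosines can be rearranged to find any angle.
cos(C) = (a² + b² - c²) / (2ab) gives cos(D) = sqrt(2)/2.
Taking the inverse cosine: D = 45°.

45°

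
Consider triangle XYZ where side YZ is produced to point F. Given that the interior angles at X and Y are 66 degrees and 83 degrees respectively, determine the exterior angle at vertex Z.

By the exterior angle theorem, an exterior angle of a triangle equals the sum of the two remote interior angles.
Exterior angle = angle X + angle Y
Exterior angle = 66 + 83 = 149 degrees

149 degrees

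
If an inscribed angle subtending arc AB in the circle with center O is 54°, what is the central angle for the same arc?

By the inscribed angle theorem, the central angle is twice the inscribed angle.
Central angle = 2 × 54° = 108°

108°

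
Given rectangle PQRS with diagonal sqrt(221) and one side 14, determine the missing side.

b = sqrt(d^2 - a^2) = sqrt(221 - 196) = sqrt(25) = 5

5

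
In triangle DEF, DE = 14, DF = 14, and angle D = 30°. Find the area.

Area = (1/2) * DE * DF * sin(D)
Area = (1/2) * 14 * 14 * sin(30°)
Area = (1/2) * 14 * 14 * 1/2
Area = 49

49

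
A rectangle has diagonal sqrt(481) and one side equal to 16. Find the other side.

The diagonal of a rectangle forms a right triangle with the two sides.
Rearranging the Pythagorean theorem: missing side = sqrt(d^2 - known^2).
= sqrt(481 - 256) = sqrt(225) = 15.

15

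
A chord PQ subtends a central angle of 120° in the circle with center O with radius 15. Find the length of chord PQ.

Chord length = 2r sin(θ/2)
= 2 × 15 × sin(120°/2)
= 2 × 15 × sin(60°)
= 15*sqrt(3)

15*sqrt(3)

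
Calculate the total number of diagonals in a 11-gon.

Total line segments between 11 vertices = C(11,2) = 55.
Subtract the 11 sides: 55 - 11 = 44 diagonals.

44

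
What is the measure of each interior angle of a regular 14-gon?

Each interior angle of a regular n-gon is (n - 2) * 180 / n.
For n = 14: (14 - 2) * 180 / 14 = 2160/14 = 1080/7 degrees.

1080/7 degrees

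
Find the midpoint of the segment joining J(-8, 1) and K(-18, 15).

M = ((x₁ + x₂)/2, (y₁ + y₂)/2)
= ((-8 + -18)/2, (1 + 15)/2)
= (-26/2, 16/2) = (-13, 8)

(-13, 8)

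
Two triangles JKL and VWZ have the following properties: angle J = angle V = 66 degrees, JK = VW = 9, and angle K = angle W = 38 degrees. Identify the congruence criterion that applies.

Consider the given information: angle J = angle V = 66 degrees, JK = VW = 9, and angle K = angle W = 38 degrees
This is not SAS or AAS: SAS requires two sides and the included angle between them. AAS requires two angles and a non-included side.
The correct criterion is ASA. Two pairs of corresponding angles and the included side are equal (Angle-Side-Angle).

ASA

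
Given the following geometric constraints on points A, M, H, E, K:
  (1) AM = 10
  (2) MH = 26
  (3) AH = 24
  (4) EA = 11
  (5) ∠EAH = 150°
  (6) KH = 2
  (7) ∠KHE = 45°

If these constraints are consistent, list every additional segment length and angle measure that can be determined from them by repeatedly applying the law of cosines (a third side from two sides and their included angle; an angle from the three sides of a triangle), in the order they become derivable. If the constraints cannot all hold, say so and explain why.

The constraints are consistent. Derivable facts, in order:
After 1 step:
- HE ≈ 33.97
- ∠AHM = 22.62°
- ∠AMH = 67.38°
- ∠HAM = 90°
After 2 steps:
- EK ≈ 32.59
- ∠AEH = 20.68°
- ∠AHE = 9.32°
After 3 steps:
- ∠EKH = 132.51°
- ∠HEK = 2.49°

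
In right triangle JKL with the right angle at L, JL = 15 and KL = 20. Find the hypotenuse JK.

In a right triangle, the square of the hypotenuse equals the sum of the squares of the two legs.
The legs are 15 and 20, so the hypotenuse = sqrt(225 + 400) = sqrt(625) = 25.

25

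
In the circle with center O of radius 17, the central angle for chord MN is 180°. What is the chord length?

Chord = 2(17) sin(90°) = 34

34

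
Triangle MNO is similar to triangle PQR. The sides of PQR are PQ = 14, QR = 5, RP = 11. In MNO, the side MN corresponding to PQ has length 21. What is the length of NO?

Similar triangles have proportional sides. Setting up the proportion:
MN / PQ = NO / QR
21 / 14 = NO / 5
NO = 5 * 21 / 14 = 15/2.

15/2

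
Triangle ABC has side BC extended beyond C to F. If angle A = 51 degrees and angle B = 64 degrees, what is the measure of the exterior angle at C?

Exterior angle = 51 + 64 = 115 degrees (exterior angle theorem).

115 degrees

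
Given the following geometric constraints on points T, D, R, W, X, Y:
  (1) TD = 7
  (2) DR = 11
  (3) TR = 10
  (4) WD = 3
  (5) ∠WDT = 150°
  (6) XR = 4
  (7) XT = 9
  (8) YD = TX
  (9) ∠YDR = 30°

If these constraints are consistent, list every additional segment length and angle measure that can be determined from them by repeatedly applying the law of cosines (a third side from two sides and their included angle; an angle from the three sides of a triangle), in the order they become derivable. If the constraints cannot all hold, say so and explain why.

The constraints are consistent. Derivable facts, in order:
After 1 step:
- RY ≈ 5.53
- TW ≈ 9.71
- ∠DRT = 38.57°
- ∠DTR = 78.46°
- ∠RDT = 62.96°
- ∠RTX = 23.56°
- ∠RXT = 92.39°
- ∠TRX = 64.06°
After 2 steps:
- ∠DRY = 54.53°
- ∠DTW = 8.88°
- ∠DWT = 21.12°
- ∠DYR = 95.47°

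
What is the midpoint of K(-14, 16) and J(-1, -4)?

M = ((x₁ + x₂)/2, (y₁ + y₂)/2)
= ((-14 + -1)/2, (16 + -4)/2)
= (-15/2, 12/2) = (-15/2, 6)

(-15/2, 6)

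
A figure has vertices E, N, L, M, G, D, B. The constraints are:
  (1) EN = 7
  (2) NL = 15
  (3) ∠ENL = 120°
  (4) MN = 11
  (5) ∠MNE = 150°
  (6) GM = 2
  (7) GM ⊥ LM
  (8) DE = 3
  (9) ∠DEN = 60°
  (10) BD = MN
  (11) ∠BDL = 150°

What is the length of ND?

Step 1: By the law of cosines on triangle NED: ND² = 7² + 3² − 2·7·3·cos(60°) = 37, so ND = √37.

Therefore, the length of ND = √37.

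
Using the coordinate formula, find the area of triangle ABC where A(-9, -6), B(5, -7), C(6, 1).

The Shoelace formula computes the area from vertex coordinates by summing cross products.
For vertices (-9,-6), (5,-7), (6,1):
Signed sum = -9*-7 - 5*-6 + 5*1 - 6*-7 + 6*-6 - -9*1
= 93 + 47 + -27 = 113
Area = (1/2)|113| = 113/2.

113/2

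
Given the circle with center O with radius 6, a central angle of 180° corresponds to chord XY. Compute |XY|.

Chord = 2(6) sin(90°) = 12

12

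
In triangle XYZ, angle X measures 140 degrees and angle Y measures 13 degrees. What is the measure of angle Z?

Let angle Z = x. Then 140 + 13 + x = 180.
x = 180 - 153 = 27 degrees.

27 degrees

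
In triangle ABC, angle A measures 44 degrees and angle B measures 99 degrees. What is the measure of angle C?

The interior angles sum to 180°: angle C = 180 - 44 - 99 = 37°.
The triangle is obtuse (angles 44°, 99°, 37°).

37 degrees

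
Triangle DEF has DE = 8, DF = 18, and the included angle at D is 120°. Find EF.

By the law of cosines: EF^2 = DE^2 + DF^2 - 2*DE*DF*cos(D)
EF^2 = 8^2 + 18^2 - 2*8*18*cos(120°)
EF^2 = 64 + 324 - 288*(-1/2)
EF^2 = 532
EF = 2*sqrt(133)

2*sqrt(133)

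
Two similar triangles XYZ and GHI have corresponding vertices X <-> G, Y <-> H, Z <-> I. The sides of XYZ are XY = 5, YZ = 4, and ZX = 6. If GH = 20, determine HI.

Since the triangles are similar, the ratio of corresponding sides is constant.
Scale factor k = GH / XY = 20 / 5 = 4
HI = k * YZ = 4 * 4 = 16

16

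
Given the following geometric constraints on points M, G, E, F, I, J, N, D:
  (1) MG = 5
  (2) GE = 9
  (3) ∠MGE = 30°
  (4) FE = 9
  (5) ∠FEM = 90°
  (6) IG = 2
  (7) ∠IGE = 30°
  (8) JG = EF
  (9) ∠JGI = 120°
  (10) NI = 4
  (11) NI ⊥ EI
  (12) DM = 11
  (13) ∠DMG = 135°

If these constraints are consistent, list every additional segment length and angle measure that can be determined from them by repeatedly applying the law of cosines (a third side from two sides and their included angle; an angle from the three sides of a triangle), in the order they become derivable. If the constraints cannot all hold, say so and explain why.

The constraints are consistent. Derivable facts, in order:
After 1 step:
- EI ≈ 7.34
- GD ≈ 14.96
- IJ = √103
- ME ≈ 5.3
After 2 steps:
- EN ≈ 8.36
- MF ≈ 10.44
- ∠DGM = 31.33°
- ∠EIG = 142.17°
- ∠EMG = 121.84°
- ∠GDM = 13.67°
- ∠GEI = 7.83°
- ∠GEM = 28.16°
- ∠GIJ = 50.17°
- ∠GJI = 9.83°
After 3 steps:
- ∠EFM = 30.48°
- ∠EMF = 59.52°
- ∠ENI = 61.4°
- ∠IEN = 28.6°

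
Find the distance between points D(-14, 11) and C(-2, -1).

The horizontal distance is |-2 - -14| = 12 and the vertical distance is |-1 - 11| = 12.
By the Pythagorean theorem, d = sqrt(12^2 + 12^2) = sqrt(288) = 12*sqrt(2).

12*sqrt(2)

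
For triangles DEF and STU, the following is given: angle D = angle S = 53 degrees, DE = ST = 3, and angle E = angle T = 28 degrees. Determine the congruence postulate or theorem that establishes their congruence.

The given information matches ASA: Two pairs of corresponding angles and the included side are equal (Angle-Side-Angle).

ASA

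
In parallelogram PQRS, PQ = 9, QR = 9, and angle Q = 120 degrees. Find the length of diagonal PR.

The diagonal of a parallelogram can be found by treating two adjacent sides and the diagonal as a triangle.
Applying the law of cosines with sides 9, 9 and included angle 120°:
d^2 = 81 + 81 - 162*cos(120°) = 243
d = 9*sqrt(3)

9*sqrt(3)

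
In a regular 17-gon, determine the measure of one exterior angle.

Each exterior angle of a regular n-gon is 360 / n.
For n = 17: 360 / 17 = 360/17 degrees.

360/17 degrees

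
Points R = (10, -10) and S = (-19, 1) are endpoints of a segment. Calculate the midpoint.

M = ((x₁ + x₂)/2, (y₁ + y₂)/2)
= ((10 + -19)/2, (-10 + 1)/2)
= (-9/2, -9/2) = (-9/2, -9/2)

(-9/2, -9/2)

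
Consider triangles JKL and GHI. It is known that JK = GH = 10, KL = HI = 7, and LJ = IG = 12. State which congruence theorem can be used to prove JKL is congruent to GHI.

Consider the given information: JK = GH = 10, KL = HI = 7, and LJ = IG = 12
This is not SAS or AAS: SAS requires two sides and the included angle between them. AAS requires two angles and a non-included side.
The correct criterion is SSS. All three pairs of corresponding sides are equal (Side-Side-Side).

SSS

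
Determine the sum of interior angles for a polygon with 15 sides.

The sum of interior angles of an n-sided polygon is (n - 2) * 180.
For n = 15: (15 - 2) * 180 = 13 * 180 = 2340 degrees.

2340 degrees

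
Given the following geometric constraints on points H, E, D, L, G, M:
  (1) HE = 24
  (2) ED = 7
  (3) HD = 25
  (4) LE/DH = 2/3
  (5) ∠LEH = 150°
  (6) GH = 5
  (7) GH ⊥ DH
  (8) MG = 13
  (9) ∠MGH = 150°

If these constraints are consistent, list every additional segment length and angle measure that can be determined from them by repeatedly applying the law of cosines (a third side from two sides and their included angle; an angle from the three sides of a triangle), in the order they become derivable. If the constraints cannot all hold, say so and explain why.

The constraints are consistent. Derivable facts, in order:
After 1 step:
- DG = 5·√26
- HL ≈ 39.33
- HM ≈ 17.51
- ∠DEH = 90°
- ∠DHE = 16.26°
- ∠EDH = 73.74°
After 2 steps:
- ∠DGH = 78.69°
- ∠EHL = 12.23°
- ∠ELH = 17.77°
- ∠GDH = 11.31°
- ∠GHM = 21.79°
- ∠GMH = 8.21°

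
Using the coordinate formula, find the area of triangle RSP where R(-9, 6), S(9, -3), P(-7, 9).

Using the Shoelace formula for a triangle:
Area = (1/2)|x0(y1 - y2) + x1(y2 - y0) + x2(y0 - y1)|
Area = (1/2)|-9(-3 - 9) + 9(9 - 6) + -7(6 - -3)|
Area = (1/2)|108 + 27 + -63|
Area = (1/2)|72|
Area = (1/2)(72)
Area = 36

36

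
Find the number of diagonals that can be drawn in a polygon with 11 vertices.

Total line segments between 11 vertices = C(11,2) = 55.
Subtract the 11 sides: 55 - 11 = 44 diagonals.

44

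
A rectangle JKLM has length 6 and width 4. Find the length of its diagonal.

d = sqrt(6^2 + 4^2) = sqrt(52) = 2*sqrt(13)

2*sqrt(13)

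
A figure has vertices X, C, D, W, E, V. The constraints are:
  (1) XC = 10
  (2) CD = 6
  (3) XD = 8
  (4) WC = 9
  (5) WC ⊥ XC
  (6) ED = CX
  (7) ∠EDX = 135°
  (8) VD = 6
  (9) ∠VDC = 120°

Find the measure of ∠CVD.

Step 1: By the law of cosines on triangle VDC: VC² = 6² + 6² − 2·6·6·cos(120°) = 108, so VC = 6·√3.
Step 2: By the inverse law of cosines on triangle CVD: cos(∠CVD) = ((6·√3)² + 6² − 6²) / (2·6·√3·6) = 108/124.71 = 0.866, so ∠CVD = 30°.

Therefore, the measure of angle ∠CVD = 30°.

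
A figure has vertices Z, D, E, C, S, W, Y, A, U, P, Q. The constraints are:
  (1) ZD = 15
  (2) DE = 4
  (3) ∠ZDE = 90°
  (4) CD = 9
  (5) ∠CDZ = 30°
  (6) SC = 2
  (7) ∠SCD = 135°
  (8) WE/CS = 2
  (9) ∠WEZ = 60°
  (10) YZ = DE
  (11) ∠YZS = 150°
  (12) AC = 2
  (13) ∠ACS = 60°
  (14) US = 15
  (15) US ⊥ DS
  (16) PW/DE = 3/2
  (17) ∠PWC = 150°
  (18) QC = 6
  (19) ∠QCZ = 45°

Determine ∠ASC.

Step 1: By the law of cosines on triangle SCA: SA² = 2² + 2² − 2·2·2·cos(60°) = 4, so SA = 2.
Step 2: By the inverse law of cosines on triangle ASC: cos(∠ASC) = (2² + 2² − 2²) / (2·2·2) = 4/8 = 0.5, so ∠ASC = 60°.

Therefore, the measure of angle ∠ASC = 60°.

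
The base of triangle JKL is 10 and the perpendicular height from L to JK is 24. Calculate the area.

A triangle's area is half the area of a rectangle with the same base and height.
Area = (1/2) * 10 * 24 = 120.

120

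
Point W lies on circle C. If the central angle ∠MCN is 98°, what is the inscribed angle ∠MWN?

Inscribed angle = 98° / 2 = 49° (inscribed angle theorem).

49°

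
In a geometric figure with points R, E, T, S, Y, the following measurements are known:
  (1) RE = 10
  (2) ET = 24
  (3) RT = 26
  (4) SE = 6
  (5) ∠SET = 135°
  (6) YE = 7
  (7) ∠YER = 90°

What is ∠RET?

Step 1: By the inverse law of cosines on triangle RET: cos(∠RET) = (10² + 24² − 26²) / (2·10·24) = 0/480 = 0, so ∠RET = 90°.

Therefore, the measure of angle ∠RET = 90°.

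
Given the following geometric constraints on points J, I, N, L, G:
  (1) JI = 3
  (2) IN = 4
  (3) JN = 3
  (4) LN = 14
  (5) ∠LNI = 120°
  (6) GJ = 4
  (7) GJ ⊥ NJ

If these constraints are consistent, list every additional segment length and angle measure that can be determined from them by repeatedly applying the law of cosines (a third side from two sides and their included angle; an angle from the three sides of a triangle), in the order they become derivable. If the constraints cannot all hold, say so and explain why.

The constraints are consistent. Derivable facts, in order:
After 1 step:
- IL = 2·√67
- NG = 5
- ∠IJN = 83.62°
- ∠INJ = 48.19°
- ∠JIN = 48.19°
After 2 steps:
- ∠GNJ = 53.13°
- ∠ILN = 12.22°
- ∠JGN = 36.87°
- ∠LIN = 47.78°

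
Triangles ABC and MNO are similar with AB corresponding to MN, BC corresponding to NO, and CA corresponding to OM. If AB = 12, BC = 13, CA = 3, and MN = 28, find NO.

Similar triangles have proportional sides. Setting up the proportion:
MN / AB = NO / BC
28 / 12 = NO / 13
NO = 13 * 28 / 12 = 91/3.

91/3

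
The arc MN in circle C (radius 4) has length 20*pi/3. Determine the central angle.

The full circumference is 2πr = 8*pi.
The arc is 20*pi/3 / 8*pi = 5/6 of the full circle.
So the central angle = 5/6 × 360° = 300°.

300°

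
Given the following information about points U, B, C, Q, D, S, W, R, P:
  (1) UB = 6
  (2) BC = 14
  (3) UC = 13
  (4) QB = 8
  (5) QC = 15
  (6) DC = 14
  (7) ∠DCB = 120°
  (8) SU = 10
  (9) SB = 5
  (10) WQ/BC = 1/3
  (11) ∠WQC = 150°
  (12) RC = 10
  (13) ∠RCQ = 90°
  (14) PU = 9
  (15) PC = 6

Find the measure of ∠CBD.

Step 1: By the law of cosines on triangle BCD: BD² = 14² + 14² − 2·14·14·cos(120°) = 588, so BD = 14·√3.
Step 2: By the inverse law of cosines on triangle CBD: cos(∠CBD) = (14² + (14·√3)² − 14²) / (2·14·14·√3) = 588/678.96 = 0.866, so ∠CBD = 30°.

Therefore, the measure of angle ∠CBD = 30°.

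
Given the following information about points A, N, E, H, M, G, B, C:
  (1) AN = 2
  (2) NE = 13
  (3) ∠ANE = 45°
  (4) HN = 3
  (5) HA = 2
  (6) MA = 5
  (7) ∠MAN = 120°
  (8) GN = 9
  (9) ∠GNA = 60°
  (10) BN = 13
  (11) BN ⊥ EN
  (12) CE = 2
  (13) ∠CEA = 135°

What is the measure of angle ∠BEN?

Step 1: By the law of cosines on triangle ENB: EB² = 13² + 13² − 2·13·13·cos(90°) = 338, so EB = 13·√2.
Step 2: By the inverse law of cosines on triangle BEN: cos(∠BEN) = ((13·√2)² + 13² − 13²) / (2·13·√2·13) = 338/478 = 0.7071, so ∠BEN = 45°.

Therefore, the measure of angle ∠BEN = 45°.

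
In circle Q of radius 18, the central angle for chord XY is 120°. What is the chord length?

Chord = 2(18) sin(60°) = 18*sqrt(3)

18*sqrt(3)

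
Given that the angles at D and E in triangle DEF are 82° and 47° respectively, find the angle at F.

angle F = 180 - 82 - 47 = 51 degrees.

51 degrees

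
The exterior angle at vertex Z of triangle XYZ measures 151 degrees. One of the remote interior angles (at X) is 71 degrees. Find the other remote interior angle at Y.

By the exterior angle theorem: exterior angle = sum of remote interior angles.
151 = 71 + angle Y
angle Y = 151 - 71 = 80 degrees

80 degrees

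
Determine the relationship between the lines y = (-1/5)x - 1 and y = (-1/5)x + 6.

Slope of line 1: m1 = -1/5
Slope of line 2: m2 = -1/5
m1 = m2, so the lines are parallel.

Parallel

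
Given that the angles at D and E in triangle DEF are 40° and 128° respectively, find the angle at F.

Let angle F = x. Then 40 + 128 + x = 180.
x = 180 - 168 = 12 degrees.

12 degrees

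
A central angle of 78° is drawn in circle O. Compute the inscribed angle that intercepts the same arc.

By the inscribed angle theorem, the inscribed angle is half the central angle.
Inscribed angle = 78° / 2 = 39°

39°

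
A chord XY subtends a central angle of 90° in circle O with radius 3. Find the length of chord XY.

Drop a perpendicular from the center to the chord, bisecting both the chord and the central angle.
Each half-chord = r sin(θ/2) = 3 sin(45°).
The full chord = 2 × 3 × sin(45°) = 3*sqrt(2).

3*sqrt(2)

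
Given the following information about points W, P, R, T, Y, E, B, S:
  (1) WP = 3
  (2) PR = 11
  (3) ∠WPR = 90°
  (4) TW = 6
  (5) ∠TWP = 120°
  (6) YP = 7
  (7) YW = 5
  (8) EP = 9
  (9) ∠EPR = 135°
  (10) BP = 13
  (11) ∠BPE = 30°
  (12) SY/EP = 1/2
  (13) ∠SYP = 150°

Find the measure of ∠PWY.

Step 1: By the inverse law of cosines on triangle PWY: cos(∠PWY) = (3² + 5² − 7²) / (2·3·5) = -15/30 = -0.5, so ∠PWY = 120°.

Therefore, the measure of angle ∠PWY = 120°.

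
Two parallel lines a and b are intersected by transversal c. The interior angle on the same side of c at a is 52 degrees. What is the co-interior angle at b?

Co-interior angles (same-side interior) formed by parallel lines and a transversal are supplementary (sum to 180 degrees).
The given angle is 52 degrees.
The co-interior angle = 180 - 52 = 128 degrees.

128 degrees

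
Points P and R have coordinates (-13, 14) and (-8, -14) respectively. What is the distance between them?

d = sqrt((-8 - -13)^2 + (-14 - 14)^2)
d = sqrt(5^2 + -28^2)
d = sqrt(25 + 784)
d = sqrt(809)

sqrt(809)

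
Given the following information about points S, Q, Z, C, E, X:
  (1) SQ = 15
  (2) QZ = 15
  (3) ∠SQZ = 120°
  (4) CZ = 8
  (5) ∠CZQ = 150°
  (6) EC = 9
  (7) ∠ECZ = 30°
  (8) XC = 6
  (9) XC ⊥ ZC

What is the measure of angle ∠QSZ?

Step 1: By the law of cosines on triangle SQZ: SZ² = 15² + 15² − 2·15·15·cos(120°) = 675, so SZ = 15·√3.
Step 2: By the inverse law of cosines on triangle QSZ: cos(∠QSZ) = (15² + (15·√3)² − 15²) / (2·15·15·√3) = 675/779.42 = 0.866, so ∠QSZ = 30°.

Therefore, the measure of angle ∠QSZ = 30°.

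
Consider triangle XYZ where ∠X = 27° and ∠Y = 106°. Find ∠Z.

Let angle Z = x. Then 27 + 106 + x = 180.
x = 180 - 133 = 47 degrees.

47 degrees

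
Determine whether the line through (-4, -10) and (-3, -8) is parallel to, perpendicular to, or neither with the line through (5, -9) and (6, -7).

Slope of line 1: m1 = (-8 - -10)/(-3 - -4) = 2/1 = 2
Slope of line 2: m2 = (-7 - -9)/(6 - 5) = 2/1 = 2
m1 = m2, so the lines are parallel.

Parallel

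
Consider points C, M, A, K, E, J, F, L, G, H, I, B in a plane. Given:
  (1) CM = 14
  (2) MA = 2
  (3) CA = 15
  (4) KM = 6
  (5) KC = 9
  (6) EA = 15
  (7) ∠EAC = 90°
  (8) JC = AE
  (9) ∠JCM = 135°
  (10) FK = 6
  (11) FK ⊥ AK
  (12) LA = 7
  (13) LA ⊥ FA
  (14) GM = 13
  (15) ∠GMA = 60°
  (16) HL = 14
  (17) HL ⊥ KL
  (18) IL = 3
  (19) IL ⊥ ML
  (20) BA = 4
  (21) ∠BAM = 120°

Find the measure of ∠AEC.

Step 1: By the law of cosines on triangle EAC: EC² = 15² + 15² − 2·15·15·cos(90°) = 450, so EC = 15·√2.
Step 2: By the inverse law of cosines on triangle AEC: cos(∠AEC) = (15² + (15·√2)² − 15²) / (2·15·15·√2) = 450/636.4 = 0.7071, so ∠AEC = 45°.

Therefore, the measure of angle ∠AEC = 45°.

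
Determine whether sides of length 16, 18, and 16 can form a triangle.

Check all three triangle inequalities:
16 + 18 = 34 > 16 ✓
16 + 16 = 32 > 18 ✓
18 + 16 = 34 > 16 ✓
All conditions hold, so these sides form a valid triangle.

Yes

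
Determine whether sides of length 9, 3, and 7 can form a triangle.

Yes.
The triangle inequality requires that the sum of any two sides exceeds the third.
Here 3 + 7 = 10 > 9, so the condition is met.

Yes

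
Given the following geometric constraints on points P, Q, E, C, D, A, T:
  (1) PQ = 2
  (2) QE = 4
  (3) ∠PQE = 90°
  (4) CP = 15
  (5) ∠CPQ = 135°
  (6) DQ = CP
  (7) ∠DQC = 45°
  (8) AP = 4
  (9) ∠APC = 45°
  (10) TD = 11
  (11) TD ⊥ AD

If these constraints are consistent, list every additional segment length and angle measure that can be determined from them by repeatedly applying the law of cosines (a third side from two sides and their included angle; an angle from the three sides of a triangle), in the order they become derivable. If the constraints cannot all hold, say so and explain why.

The constraints are consistent. Derivable facts, in order:
After 1 step:
- CA ≈ 12.5
- PE = 2·√5
- QC ≈ 16.48
After 2 steps:
- CD ≈ 12.12
- ∠ACP = 13.08°
- ∠CAP = 121.92°
- ∠CQP = 40.08°
- ∠EPQ = 63.43°
- ∠PCQ = 4.92°
- ∠PEQ = 26.57°
After 3 steps:
- ∠CDQ = 73.95°
- ∠DCQ = 61.05°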